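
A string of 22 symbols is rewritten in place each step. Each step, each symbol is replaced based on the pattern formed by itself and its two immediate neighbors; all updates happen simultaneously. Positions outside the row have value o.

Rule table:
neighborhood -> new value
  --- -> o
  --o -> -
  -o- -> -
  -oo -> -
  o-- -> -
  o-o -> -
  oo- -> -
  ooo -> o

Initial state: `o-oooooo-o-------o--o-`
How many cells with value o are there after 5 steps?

---oooo----ooooo------
-o--oo--oo--ooo--oooo-
-------------o----oo--
-ooooooooooo---oo-----
--ooooooooo--o----ooo-
count of o: 13

13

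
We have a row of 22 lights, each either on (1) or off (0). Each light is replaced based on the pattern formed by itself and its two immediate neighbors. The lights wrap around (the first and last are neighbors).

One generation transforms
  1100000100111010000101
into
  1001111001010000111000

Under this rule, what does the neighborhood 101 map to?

0

At position 13 the neighborhood is 101; the next row has 0 there.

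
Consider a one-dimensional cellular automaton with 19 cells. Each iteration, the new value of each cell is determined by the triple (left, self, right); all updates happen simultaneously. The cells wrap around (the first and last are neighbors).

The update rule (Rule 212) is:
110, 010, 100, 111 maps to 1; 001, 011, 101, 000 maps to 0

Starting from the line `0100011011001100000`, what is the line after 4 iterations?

0000110011001100110

iteration 1: 0110001001100110000
iteration 2: 0011001100110011000
iteration 3: 0001100110011001100
iteration 4: 0000110011001100110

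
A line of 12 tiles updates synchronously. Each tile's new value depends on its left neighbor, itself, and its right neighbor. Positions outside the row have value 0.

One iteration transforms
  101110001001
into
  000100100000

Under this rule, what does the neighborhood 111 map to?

At position 3 the neighborhood is 111; the next row has 1 there.

1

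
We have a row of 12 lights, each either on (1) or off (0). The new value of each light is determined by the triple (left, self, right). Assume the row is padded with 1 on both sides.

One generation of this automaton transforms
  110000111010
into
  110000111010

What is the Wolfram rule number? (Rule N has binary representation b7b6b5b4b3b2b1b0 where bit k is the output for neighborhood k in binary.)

204

position 0: 111 → 1  (bit 7 = 1)
position 1: 110 → 1  (bit 6 = 1)
position 9: 101 → 0  (bit 5 = 0)
position 2: 100 → 0  (bit 4 = 0)
position 6: 011 → 1  (bit 3 = 1)
position 10: 010 → 1  (bit 2 = 1)
position 5: 001 → 0  (bit 1 = 0)
position 3: 000 → 0  (bit 0 = 0)
bits b7..b0 = 11001100 = 204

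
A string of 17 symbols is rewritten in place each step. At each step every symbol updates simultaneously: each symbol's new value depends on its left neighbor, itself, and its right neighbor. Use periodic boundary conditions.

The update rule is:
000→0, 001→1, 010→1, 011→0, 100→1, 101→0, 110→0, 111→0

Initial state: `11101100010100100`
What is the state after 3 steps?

00000010110111111
10000110000000000
11001001000000001

11001001000000001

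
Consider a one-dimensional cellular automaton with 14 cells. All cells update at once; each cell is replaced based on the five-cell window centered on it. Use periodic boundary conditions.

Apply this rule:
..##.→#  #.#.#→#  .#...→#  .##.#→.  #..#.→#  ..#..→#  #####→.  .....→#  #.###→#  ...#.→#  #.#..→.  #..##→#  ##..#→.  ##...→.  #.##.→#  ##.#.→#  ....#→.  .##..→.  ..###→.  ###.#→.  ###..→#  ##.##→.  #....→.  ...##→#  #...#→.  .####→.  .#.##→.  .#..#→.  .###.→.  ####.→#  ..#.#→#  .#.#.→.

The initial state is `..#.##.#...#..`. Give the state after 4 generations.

..##.#.##.#.#.

.##.#.#.#.###.
##.##.#.#.#.#.
#..#.##.#.#.#.
..##.#.##.#.#.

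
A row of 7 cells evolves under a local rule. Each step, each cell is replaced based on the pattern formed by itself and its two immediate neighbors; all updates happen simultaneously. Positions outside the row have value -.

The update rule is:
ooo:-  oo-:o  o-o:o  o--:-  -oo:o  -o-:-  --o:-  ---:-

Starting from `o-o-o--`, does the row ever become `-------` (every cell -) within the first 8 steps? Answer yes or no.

-o-o---
--o----
-------
all cells are - at step 3

yes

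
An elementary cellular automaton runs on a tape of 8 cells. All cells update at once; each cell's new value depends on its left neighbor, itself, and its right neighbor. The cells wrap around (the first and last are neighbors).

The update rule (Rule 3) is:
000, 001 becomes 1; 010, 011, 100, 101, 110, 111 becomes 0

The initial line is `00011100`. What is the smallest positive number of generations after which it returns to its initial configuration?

11100001
00001110
11110000
00000111
01111000
10000011
00111100
11000001
00011110
11100000
00001111
01110000
10000111
00111000
11000011
00011100

16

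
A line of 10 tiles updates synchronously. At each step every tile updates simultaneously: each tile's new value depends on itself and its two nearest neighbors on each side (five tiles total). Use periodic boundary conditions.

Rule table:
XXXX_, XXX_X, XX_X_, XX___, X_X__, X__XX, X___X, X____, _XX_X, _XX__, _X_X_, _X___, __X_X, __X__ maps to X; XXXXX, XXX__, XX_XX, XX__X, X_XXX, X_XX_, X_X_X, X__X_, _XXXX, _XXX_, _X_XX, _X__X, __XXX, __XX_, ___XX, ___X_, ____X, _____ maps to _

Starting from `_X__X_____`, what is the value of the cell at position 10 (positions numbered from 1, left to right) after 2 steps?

_

_X__XXX___
_X_X___XX_
position 10 holds _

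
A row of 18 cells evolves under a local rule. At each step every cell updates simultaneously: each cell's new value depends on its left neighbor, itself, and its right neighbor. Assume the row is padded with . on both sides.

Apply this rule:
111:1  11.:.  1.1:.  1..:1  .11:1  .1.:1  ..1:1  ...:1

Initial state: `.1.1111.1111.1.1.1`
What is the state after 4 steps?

step 1: 11.111..111..1.1.1
step 2: 1..11.1111.111.1.1
step 3: 1111..111..11..1.1
step 4: 111.1111.111.111.1

111.1111.111.111.1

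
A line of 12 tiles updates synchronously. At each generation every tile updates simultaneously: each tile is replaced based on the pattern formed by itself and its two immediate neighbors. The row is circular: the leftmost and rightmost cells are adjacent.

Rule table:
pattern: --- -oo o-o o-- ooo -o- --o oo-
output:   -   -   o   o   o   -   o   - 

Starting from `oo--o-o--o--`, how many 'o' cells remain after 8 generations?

--oo-o-oo-oo
oo--o-o--o--  (repeats generation 0; period 2)
generation 8: oo--o-o--o--
count of o: 5

5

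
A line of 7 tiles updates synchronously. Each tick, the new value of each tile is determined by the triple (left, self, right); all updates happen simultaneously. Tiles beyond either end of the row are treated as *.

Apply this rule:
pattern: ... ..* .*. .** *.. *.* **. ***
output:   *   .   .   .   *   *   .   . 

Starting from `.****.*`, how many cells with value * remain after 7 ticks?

*....*.
.***..*
*...*..
.**..*.
*..*..*
.*..*..
*.*..*.
count of *: 3

3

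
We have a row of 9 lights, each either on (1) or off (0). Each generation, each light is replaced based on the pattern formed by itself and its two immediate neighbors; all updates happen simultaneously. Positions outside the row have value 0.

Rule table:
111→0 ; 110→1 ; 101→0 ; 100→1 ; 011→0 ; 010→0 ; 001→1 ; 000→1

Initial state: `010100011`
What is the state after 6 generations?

000010011

generation 1: 100011101
generation 2: 011100100
generation 3: 100111011
generation 4: 011001001
generation 5: 101110110
generation 6: 000010011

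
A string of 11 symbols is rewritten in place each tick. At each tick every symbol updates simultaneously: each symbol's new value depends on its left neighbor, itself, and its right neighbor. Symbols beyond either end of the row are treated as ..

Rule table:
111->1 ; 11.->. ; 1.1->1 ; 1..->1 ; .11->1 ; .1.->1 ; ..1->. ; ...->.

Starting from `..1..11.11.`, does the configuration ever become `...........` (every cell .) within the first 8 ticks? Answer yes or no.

tick 1: ..11.1.11.1
tick 2: ..1.1111.11
tick 3: ..11111.11.
tick 4: ..1111.11.1
tick 5: ..111.11.11
tick 6: ..11.11.11.
tick 7: ..1.11.11.1
tick 8: ..111.11.11
tick 8 is ..111.11.11, still not uniform .

no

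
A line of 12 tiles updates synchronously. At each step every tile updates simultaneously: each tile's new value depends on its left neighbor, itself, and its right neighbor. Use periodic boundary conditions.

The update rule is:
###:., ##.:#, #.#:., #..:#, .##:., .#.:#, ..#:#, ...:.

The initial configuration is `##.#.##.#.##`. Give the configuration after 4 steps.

step 1: .#.#..#.#...
step 2: ##.####.##..
step 3: .#....#..###
step 4: .##..####..#

.##..####..#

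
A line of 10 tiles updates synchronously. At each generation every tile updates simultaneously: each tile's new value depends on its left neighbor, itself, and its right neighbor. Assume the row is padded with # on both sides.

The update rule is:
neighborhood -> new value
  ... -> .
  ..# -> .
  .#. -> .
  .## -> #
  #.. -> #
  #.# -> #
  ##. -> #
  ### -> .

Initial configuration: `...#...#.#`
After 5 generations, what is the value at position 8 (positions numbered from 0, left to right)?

#...#...##
##...#..#.
.##...#..#
####...#.#
...##...##
position 8 holds #

#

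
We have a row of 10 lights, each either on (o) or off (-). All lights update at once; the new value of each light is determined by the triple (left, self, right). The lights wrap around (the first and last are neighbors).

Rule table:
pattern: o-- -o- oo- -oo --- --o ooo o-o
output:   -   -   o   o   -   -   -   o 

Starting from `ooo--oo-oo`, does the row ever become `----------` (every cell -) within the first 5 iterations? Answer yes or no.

--o--oooo-
-----o--o-
----------
all cells are - at iteration 3

yes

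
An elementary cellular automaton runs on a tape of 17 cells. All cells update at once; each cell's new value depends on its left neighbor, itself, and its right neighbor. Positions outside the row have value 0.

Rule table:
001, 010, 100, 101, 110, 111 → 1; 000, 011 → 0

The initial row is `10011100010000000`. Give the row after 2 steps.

01110111011100000

step 1: 11101110111000000
step 2: 01110111011100000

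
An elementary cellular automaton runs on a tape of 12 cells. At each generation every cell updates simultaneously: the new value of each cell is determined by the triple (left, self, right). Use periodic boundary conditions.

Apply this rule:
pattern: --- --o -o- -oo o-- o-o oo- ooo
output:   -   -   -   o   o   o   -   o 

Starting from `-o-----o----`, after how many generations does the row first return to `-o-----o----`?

6

--o-----o---
---o-----o--
----o-----o-
-----o-----o
o-----o-----
-o-----o----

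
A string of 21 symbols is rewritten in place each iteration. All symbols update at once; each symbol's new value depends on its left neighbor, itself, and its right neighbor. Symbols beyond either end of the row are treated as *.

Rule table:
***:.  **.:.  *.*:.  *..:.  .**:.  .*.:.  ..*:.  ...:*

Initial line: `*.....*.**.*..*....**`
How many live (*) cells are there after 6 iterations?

..***...........**...
......*********....*.
.****...........**...
......*********....*.  (repeats iteration 2; period 2)
iteration 6: ......*********....*.
count of *: 10

10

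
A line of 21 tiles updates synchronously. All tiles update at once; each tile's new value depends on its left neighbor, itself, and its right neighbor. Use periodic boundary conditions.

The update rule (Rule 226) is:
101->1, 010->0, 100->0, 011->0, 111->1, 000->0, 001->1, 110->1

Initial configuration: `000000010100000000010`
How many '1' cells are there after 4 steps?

000000101000000000100
000001010000000001000
000010100000000010000
000101000000000100000
count of 1: 3

3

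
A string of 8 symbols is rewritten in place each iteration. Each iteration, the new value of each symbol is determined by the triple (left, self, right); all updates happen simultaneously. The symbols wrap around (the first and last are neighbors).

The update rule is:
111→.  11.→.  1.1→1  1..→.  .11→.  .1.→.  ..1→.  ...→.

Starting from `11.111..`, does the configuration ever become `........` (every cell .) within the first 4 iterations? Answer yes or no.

yes

..1.....
........
all cells are . at iteration 2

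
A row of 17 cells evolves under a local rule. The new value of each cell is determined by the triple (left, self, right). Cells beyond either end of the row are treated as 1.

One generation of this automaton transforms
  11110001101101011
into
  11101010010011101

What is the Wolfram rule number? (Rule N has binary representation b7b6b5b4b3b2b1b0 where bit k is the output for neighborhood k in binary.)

182

position 0: 111 → 1  (bit 7 = 1)
position 3: 110 → 0  (bit 6 = 0)
position 9: 101 → 1  (bit 5 = 1)
position 4: 100 → 1  (bit 4 = 1)
position 7: 011 → 0  (bit 3 = 0)
position 13: 010 → 1  (bit 2 = 1)
position 6: 001 → 1  (bit 1 = 1)
position 5: 000 → 0  (bit 0 = 0)
bits b7..b0 = 10110110 = 182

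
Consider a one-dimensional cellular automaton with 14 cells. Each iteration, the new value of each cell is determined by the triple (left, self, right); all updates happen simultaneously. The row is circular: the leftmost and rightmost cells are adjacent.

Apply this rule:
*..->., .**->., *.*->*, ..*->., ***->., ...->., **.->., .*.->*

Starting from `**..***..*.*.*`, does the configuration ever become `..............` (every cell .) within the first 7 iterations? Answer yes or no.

iteration 1: .........****.
iteration 2: ..............
all cells are . at iteration 2

yes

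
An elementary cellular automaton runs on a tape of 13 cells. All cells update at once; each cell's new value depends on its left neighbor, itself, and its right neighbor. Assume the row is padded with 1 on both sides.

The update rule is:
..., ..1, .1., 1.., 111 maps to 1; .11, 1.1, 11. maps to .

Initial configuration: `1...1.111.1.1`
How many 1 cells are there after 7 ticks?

.1111..1..1..
..11.11111111
11....1111111
1.1111.111111
...11...11111
111..111.1111
11.11.1...111
count of 1: 8

8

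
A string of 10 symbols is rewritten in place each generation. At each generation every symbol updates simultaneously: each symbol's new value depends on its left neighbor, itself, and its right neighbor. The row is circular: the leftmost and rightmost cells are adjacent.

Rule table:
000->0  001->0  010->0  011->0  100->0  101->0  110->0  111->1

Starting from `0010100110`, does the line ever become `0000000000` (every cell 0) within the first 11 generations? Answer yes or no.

yes

generation 1: 0000000000
all cells are 0 at generation 1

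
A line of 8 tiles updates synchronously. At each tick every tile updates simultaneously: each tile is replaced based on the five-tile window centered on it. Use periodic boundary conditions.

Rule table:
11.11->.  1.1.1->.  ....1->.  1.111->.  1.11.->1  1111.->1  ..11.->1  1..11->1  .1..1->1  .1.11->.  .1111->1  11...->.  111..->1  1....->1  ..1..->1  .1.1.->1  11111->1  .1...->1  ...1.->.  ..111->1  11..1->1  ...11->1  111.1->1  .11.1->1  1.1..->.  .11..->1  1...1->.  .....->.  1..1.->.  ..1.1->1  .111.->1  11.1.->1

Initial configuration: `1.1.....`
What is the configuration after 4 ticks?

11.11...
11.11..1
11.11111
11..1111

11..1111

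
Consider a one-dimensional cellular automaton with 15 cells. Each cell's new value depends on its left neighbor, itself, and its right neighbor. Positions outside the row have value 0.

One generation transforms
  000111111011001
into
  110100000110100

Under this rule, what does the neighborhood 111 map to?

0

At position 4 the neighborhood is 111; the next row has 0 there.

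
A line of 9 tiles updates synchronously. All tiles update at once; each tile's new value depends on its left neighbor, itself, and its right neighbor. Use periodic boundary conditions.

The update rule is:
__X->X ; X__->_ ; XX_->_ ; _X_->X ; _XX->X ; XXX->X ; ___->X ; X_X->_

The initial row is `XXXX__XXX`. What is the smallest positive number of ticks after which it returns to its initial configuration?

9

tick 1: XXX__XXXX
tick 2: XX__XXXXX
tick 3: X__XXXXXX
tick 4: __XXXXXXX
tick 5: _XXXXXXX_
tick 6: XXXXXXX__
tick 7: XXXXXX__X
tick 8: XXXXX__XX
tick 9: XXXX__XXX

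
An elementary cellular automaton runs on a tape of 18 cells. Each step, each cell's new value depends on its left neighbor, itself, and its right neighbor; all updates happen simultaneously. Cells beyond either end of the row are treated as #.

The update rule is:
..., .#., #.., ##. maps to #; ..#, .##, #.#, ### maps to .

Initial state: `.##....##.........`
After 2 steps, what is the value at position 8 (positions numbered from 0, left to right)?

.

step 1: ..####..#########.
step 2: #....##.........#.
position 8 holds .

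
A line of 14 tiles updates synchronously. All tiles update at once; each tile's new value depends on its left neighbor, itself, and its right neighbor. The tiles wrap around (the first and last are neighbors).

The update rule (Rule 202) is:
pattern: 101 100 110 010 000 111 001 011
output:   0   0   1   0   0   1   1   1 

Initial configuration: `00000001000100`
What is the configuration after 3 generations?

00001000100000

00000010001000
00000100010000
00001000100000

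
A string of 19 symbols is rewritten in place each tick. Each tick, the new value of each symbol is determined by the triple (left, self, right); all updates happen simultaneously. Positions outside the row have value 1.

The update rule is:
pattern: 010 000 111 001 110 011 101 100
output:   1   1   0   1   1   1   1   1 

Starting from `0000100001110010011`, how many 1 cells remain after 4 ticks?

tick 1: 1111111111011111110
tick 2: 0000000001110000011
tick 3: 1111111111011111110  (repeats tick 1; period 2)
tick 4: 0000000001110000011
count of 1: 5

5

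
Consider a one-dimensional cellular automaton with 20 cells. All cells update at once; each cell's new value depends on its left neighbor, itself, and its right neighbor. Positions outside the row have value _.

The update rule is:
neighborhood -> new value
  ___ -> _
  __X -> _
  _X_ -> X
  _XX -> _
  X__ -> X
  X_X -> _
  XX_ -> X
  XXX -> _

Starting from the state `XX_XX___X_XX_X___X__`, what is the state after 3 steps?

step 1: _X__XX__X__X_XX__XX_
step 2: _XX__XX_XX_X__XX__XX
step 3: __XX__X__X_XX__XX__X

__XX__X__X_XX__XX__X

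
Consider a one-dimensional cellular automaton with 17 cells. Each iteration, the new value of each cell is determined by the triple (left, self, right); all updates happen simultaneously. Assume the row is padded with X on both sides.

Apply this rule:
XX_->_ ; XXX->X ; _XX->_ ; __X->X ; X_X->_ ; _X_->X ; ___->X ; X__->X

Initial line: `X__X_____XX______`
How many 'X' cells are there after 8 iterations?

_XXXXXXXX__XXXXXX
__XXXXXX_XX_XXXXX
XX_XXXX______XXXX
X___XX_XXXXXX_XXX
_XXX____XXXX___XX
__X_XXXX_XX_XXX_X
XXX__XX______X___
XX_XX__XXXXXXXXXX
count of X: 14

14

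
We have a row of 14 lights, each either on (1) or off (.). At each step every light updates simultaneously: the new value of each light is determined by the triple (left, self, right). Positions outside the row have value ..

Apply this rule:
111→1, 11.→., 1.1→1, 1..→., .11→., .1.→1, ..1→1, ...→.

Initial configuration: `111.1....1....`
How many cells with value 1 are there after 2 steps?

4

.1.11...11....
111....1......
count of 1: 4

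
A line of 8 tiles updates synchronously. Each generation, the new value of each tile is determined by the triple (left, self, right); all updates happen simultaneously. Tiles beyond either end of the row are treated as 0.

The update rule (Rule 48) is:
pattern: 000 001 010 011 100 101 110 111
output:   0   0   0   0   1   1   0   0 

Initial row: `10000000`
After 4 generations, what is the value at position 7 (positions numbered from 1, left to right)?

0

01000000
00100000
00010000
00001000
position 7 holds 0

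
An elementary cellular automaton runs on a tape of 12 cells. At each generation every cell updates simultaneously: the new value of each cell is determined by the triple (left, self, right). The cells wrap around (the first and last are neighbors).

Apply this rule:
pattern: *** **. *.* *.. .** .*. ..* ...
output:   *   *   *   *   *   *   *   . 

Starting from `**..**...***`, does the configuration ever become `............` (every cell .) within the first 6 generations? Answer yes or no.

generation 1: *******.****
generation 2: ************
generation 3: ************  (fixed point — unchanged through generation 6)
generation 6 is ************, still not uniform .

no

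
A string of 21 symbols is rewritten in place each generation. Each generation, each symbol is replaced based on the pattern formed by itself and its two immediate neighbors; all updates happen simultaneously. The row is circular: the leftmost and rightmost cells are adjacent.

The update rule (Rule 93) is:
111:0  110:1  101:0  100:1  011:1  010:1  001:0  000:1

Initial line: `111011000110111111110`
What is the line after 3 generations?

101011010110100001010

101011110110100000010
101010010110111111010
101011010110100001010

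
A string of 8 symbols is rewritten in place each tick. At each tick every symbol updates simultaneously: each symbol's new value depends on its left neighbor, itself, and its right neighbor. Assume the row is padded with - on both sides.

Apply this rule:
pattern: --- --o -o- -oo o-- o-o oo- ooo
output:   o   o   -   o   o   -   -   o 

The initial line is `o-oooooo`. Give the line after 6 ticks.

--ooooo-
oooooo-o
ooooo---
oooo-ooo
ooo--oo-
oo-ooo-o

oo-ooo-o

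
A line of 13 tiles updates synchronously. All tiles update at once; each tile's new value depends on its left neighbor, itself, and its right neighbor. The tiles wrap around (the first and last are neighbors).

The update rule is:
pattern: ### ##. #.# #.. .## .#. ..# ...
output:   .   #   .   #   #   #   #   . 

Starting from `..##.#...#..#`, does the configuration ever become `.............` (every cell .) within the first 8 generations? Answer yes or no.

####.##.#####
...#.##.#....
..##.##.##...
.###.##.###..
##.#.##.#.##.
##.#.##.#.##.  (fixed point — unchanged through generation 8)
generation 8 is ##.#.##.#.##., still not uniform .

no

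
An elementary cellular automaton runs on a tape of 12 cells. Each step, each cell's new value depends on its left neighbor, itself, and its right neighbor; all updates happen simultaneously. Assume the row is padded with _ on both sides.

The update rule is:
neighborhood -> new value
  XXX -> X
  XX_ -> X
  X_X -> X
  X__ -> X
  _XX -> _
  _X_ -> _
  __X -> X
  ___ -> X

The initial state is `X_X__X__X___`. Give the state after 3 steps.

_X_X_XX_XX_X

step 1: _X_XX_XX_XXX
step 2: X_X_XX_XX_XX
step 3: _X_X_XX_XX_X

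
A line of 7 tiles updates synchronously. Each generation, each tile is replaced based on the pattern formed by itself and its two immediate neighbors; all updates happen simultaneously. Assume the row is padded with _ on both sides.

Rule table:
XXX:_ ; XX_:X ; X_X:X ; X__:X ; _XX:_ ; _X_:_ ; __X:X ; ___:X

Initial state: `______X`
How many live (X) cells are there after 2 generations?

2

XXXXXX_
_____XX
count of X: 2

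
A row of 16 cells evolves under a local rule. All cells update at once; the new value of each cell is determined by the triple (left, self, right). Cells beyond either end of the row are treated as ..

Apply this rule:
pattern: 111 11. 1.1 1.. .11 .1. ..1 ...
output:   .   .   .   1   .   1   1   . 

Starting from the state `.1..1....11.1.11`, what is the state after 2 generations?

......1111.111..

111111..1...1...
......1111.111..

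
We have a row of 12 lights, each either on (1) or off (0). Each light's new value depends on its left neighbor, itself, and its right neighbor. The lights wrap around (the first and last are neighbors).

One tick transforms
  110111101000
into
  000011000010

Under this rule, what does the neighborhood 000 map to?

At position 10 the neighborhood is 000; the next row has 1 there.

1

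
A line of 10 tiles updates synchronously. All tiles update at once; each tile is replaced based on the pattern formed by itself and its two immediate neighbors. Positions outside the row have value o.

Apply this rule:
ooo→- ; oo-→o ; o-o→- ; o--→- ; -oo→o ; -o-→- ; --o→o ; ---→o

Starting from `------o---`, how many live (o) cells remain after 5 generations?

generation 1: -ooooo--oo
generation 2: -o---o-oo-
generation 3: ---oo--oo-
generation 4: -oooo-ooo-
generation 5: -o--o-o-o-
count of o: 4

4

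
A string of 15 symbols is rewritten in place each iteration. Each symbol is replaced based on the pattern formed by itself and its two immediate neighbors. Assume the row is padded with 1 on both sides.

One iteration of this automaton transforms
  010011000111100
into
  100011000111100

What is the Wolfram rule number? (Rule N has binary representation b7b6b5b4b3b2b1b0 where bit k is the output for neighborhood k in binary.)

position 10: 111 → 1  (bit 7 = 1)
position 5: 110 → 1  (bit 6 = 1)
position 0: 101 → 1  (bit 5 = 1)
position 2: 100 → 0  (bit 4 = 0)
position 4: 011 → 1  (bit 3 = 1)
position 1: 010 → 0  (bit 2 = 0)
position 3: 001 → 0  (bit 1 = 0)
position 7: 000 → 0  (bit 0 = 0)
bits b7..b0 = 11101000 = 232

232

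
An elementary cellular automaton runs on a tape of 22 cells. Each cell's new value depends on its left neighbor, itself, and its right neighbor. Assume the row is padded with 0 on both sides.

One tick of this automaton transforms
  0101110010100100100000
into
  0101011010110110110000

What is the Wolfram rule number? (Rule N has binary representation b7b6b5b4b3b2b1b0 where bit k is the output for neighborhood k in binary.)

position 4: 111 → 0  (bit 7 = 0)
position 5: 110 → 1  (bit 6 = 1)
position 2: 101 → 0  (bit 5 = 0)
position 6: 100 → 1  (bit 4 = 1)
position 3: 011 → 1  (bit 3 = 1)
position 1: 010 → 1  (bit 2 = 1)
position 0: 001 → 0  (bit 1 = 0)
position 18: 000 → 0  (bit 0 = 0)
bits b7..b0 = 01011100 = 92

92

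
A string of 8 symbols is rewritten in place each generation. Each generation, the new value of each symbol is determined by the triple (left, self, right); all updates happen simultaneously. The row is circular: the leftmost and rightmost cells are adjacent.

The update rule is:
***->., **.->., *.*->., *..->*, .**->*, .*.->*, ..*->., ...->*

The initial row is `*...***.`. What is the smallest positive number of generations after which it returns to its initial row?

generation 1: ***.*...
generation 2: *...***.

2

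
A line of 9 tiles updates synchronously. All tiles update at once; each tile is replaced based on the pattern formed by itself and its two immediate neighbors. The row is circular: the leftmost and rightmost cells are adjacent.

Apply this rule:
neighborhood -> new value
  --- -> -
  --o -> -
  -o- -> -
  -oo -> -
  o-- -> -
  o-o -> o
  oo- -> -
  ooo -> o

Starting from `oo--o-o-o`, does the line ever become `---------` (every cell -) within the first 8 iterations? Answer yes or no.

o----o-o-
------o-o
-------o-
---------
all cells are - at iteration 4

yes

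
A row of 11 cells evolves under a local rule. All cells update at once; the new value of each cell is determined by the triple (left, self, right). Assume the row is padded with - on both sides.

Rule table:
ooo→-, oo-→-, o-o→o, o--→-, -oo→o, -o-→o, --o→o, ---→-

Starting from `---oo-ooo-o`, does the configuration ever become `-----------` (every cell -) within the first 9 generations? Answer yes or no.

no

generation 1: --oo-oo--oo
generation 2: -oo-oo--oo-
generation 3: oo-oo--oo--
generation 4: o-oo--oo---
generation 5: ooo--oo----
generation 6: o---oo-----
generation 7: o--oo------
generation 8: o-oo-------
generation 9: ooo--------
generation 9 is ooo--------, still not uniform -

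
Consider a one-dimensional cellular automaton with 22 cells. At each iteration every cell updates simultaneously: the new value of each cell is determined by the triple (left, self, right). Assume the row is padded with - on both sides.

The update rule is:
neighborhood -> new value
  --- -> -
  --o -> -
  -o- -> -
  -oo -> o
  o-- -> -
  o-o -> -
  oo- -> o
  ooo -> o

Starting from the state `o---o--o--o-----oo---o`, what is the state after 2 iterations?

----------------oo----

----------------oo----
----------------oo----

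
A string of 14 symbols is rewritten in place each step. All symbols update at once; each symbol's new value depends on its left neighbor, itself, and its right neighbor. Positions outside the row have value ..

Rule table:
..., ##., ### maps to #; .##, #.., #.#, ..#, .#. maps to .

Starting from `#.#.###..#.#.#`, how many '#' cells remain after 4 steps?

.....##.......
####..#.######
.###.....#####
..##.###..####
count of #: 9

9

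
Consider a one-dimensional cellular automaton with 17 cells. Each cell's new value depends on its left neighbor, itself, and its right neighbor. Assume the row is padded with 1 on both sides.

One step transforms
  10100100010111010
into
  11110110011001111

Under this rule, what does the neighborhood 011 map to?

At position 11 the neighborhood is 011; the next row has 0 there.

0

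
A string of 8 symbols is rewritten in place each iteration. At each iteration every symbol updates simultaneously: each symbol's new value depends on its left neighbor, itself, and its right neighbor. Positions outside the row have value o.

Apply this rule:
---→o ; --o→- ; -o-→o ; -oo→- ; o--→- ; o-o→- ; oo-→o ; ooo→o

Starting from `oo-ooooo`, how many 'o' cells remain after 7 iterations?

oo--oooo
oo---ooo
oo-o--oo
oo-o---o
oo-o-o--
oo-o-o--  (fixed point — unchanged through iteration 7)
count of o: 4

4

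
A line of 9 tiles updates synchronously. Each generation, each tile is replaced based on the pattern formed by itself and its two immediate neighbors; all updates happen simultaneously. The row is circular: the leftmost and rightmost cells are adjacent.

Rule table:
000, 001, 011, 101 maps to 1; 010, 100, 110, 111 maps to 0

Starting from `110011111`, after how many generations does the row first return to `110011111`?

18

generation 1: 000110000
generation 2: 111100111
generation 3: 000001100
generation 4: 111111001
generation 5: 000000011
generation 6: 011111110
generation 7: 110000000
generation 8: 100111111
generation 9: 001100000
generation 10: 111001111
generation 11: 000011000
generation 12: 111110011
generation 13: 000000110
generation 14: 111111100
generation 15: 100000001
generation 16: 001111111
generation 17: 011000000
generation 18: 110011111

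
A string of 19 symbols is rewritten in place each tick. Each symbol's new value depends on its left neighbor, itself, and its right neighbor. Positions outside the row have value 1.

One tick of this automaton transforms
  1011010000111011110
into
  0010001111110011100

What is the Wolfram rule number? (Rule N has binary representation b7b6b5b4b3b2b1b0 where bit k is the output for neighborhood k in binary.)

155

position 11: 111 → 1  (bit 7 = 1)
position 0: 110 → 0  (bit 6 = 0)
position 1: 101 → 0  (bit 5 = 0)
position 6: 100 → 1  (bit 4 = 1)
position 2: 011 → 1  (bit 3 = 1)
position 5: 010 → 0  (bit 2 = 0)
position 9: 001 → 1  (bit 1 = 1)
position 7: 000 → 1  (bit 0 = 1)
bits b7..b0 = 10011011 = 155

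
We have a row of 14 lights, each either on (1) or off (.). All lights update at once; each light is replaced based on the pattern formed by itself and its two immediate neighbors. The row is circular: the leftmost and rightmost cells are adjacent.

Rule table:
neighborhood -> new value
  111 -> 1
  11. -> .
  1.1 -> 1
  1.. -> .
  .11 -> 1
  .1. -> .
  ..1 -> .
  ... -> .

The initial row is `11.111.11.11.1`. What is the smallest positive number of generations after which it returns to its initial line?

1.111.11.11.11
.111.11.11.111
111.11.11.111.
11.11.11.111.1
1.11.11.111.11
.11.11.111.111
11.11.111.111.
1.11.111.111.1
.11.111.111.11
11.111.111.11.
1.111.111.11.1
.111.111.11.11
111.111.11.11.
11.111.11.11.1

14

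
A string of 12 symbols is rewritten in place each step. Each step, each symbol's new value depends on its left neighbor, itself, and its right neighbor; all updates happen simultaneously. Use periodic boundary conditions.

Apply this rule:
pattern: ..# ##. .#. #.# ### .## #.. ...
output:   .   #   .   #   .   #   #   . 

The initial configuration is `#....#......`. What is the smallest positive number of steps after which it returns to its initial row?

12

.#....#.....
..#....#....
...#....#...
....#....#..
.....#....#.
......#....#
#......#....
.#......#...
..#......#..
...#......#.
....#......#
#....#......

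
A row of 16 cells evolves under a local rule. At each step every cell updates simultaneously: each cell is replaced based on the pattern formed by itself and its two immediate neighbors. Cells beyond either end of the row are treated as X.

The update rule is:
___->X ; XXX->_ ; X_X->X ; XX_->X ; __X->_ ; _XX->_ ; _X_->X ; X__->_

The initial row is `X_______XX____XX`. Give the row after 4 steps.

step 1: X_XXXXX__X_XX___
step 2: XX____X__XX_X_X_
step 3: _X_XX_X___XXXXXX
step 4: XXX_XXX_X_______

XXX_XXX_X_______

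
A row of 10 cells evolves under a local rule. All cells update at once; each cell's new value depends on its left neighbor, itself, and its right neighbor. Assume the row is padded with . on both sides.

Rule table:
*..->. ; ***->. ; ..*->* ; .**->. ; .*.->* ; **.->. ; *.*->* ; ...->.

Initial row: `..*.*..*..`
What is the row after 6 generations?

.****.**..
*....*....
*...**....
*..*......
*.**......
**........

**........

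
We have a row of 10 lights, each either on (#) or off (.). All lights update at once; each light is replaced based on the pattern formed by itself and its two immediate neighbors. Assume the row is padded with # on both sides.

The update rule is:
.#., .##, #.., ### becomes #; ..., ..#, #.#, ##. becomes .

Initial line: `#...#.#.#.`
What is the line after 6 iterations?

.#..#.#.#.
.##.#.#.#.
.#..#.#.#.  (repeats iteration 1; period 2)
iteration 6: .##.#.#.#.

.##.#.#.#.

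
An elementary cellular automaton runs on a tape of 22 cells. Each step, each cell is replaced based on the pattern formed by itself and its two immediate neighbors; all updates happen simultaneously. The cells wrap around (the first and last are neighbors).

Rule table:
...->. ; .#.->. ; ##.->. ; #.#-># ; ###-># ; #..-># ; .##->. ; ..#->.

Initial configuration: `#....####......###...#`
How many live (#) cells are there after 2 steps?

.#....##.#......#.#...
..#.....#.#......#.#..
count of #: 5

5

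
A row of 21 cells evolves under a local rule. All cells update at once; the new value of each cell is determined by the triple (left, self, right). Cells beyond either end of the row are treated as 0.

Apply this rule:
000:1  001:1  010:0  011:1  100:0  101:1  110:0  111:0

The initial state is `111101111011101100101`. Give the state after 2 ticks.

001110011100110010100

100011000110011001010
001110011100110010100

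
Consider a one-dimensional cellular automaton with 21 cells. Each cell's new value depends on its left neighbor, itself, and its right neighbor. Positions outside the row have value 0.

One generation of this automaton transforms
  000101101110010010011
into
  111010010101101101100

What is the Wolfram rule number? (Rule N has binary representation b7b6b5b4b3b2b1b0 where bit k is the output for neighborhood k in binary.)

position 9: 111 → 1  (bit 7 = 1)
position 6: 110 → 0  (bit 6 = 0)
position 4: 101 → 1  (bit 5 = 1)
position 11: 100 → 1  (bit 4 = 1)
position 5: 011 → 0  (bit 3 = 0)
position 3: 010 → 0  (bit 2 = 0)
position 2: 001 → 1  (bit 1 = 1)
position 0: 000 → 1  (bit 0 = 1)
bits b7..b0 = 10110011 = 179

179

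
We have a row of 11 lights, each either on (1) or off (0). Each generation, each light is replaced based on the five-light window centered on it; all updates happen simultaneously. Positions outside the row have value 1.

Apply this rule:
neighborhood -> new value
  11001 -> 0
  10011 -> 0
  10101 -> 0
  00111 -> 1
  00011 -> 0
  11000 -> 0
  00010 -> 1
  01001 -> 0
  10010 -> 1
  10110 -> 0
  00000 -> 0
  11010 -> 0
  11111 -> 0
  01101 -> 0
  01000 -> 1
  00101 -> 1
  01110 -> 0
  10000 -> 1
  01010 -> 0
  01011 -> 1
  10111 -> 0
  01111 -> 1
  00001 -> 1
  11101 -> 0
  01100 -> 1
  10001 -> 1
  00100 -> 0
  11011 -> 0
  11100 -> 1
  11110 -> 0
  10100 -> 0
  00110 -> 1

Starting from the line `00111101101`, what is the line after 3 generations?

00100011111

generation 1: 00110000000
generation 2: 00110100010
generation 3: 00100011111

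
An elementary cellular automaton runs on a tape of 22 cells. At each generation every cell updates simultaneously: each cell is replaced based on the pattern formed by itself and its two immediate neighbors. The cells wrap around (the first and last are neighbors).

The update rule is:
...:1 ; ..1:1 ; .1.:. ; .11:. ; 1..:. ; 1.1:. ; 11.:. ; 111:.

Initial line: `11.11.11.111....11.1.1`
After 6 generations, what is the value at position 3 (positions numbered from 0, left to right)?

generation 1: .............111......
generation 2: 1111111111111....11111
generation 3: ..............111.....
generation 4: 11111111111111....1111
generation 5: ...............111....
generation 6: 111111111111111....111
position 3 holds 1

1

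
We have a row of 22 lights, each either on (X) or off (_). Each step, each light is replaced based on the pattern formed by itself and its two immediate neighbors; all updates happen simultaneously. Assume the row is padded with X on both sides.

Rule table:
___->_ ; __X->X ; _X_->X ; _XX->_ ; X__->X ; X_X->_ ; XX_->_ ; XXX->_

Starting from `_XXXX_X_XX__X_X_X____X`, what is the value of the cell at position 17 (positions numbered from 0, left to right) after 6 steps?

X

step 1: ______X___XXX_X_XX__X_
step 2: X____XXX_X____X___XXX_
step 3: _X__X____XX__XXX_X____
step 4: _XXXXX__X__XX____XX__X
step 5: ______XXXXX__X__X__XX_
step 6: X____X_____XXXXXXXX___
position 17 holds X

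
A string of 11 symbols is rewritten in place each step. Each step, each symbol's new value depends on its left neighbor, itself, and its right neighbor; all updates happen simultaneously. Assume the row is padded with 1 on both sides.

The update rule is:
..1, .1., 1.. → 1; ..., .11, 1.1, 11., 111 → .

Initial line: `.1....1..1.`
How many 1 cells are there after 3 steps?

4

.11..11111.
...11......
1.1..1....1
count of 1: 4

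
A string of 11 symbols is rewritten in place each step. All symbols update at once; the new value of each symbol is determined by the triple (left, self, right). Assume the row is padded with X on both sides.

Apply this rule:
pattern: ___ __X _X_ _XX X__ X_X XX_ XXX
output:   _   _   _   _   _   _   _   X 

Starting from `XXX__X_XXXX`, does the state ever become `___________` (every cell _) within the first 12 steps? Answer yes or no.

step 1: XX______XXX
step 2: X________XX
step 3: __________X
step 4: ___________
all cells are _ at step 4

yes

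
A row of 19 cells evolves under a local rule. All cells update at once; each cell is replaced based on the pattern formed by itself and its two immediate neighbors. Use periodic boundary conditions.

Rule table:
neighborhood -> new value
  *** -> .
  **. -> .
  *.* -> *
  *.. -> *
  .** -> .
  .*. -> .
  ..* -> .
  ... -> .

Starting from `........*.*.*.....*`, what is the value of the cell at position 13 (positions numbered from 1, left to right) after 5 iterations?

.

iteration 1: *........*.*.*.....
iteration 2: .*........*.*.*....
iteration 3: ..*........*.*.*...
iteration 4: ...*........*.*.*..
iteration 5: ....*........*.*.*.
position 13 holds .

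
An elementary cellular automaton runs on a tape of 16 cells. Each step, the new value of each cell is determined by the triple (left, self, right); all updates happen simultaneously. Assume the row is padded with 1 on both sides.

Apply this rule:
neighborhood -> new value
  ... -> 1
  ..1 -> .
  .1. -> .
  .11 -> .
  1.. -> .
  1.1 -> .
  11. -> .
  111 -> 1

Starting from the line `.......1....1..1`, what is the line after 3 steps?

step 1: .11111...11.....
step 2: ..111..1....111.
step 3: ...1.....11..1..

...1.....11..1..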